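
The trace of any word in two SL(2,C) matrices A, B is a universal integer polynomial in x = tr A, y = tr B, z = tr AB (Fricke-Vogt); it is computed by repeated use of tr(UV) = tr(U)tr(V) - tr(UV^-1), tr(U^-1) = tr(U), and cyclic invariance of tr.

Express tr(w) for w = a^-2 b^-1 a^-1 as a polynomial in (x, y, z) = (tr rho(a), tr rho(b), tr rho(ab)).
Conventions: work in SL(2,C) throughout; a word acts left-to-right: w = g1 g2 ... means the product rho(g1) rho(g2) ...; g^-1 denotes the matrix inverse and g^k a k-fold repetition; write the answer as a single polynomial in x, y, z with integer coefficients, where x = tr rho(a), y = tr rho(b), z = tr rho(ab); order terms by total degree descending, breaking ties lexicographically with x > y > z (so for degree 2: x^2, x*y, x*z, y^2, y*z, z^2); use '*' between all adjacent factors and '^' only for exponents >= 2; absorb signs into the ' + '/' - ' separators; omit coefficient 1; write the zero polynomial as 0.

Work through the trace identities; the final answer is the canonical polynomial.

x^2*z - x*y - z

trace(a^-1) = trace(a) = x
trace(a^-2) = trace(a^-1)*trace(a) - trace(1) = x^2 - 2
trace(a^-3) = trace(a^-2)*trace(a) - trace(a^-1) = x^3 - 3*x
trace(a^-1 b) = trace(b)*trace(a) - trace(b a) = x*y - z
next, trace(a^-2 b) = trace(a^-1 b)*trace(a) - trace(a^-1 b a) = x^2*y - x*z - y
next, trace(a^-3 b) = trace(a^-2 b)*trace(a) - trace(a^-2 b a) = x^3*y - x^2*z - 2*x*y + z
trace(a^-2 b^-1 a^-1) = trace(a^-3)*trace(b) - trace(a^-3 b) = x^2*z - x*y - z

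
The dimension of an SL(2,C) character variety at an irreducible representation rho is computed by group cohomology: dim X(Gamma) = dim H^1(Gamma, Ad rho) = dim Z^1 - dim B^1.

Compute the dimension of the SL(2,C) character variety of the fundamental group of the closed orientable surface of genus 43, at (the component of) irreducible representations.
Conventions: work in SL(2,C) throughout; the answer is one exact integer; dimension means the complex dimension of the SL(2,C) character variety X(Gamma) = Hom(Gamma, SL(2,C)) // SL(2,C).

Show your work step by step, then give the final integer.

pi_1 of the closed genus-43 surface has 86 generators bound by the single product-of-commutators relator.
A cocycle assigns one sl_2 vector per generator subject to the relator condition d_2(z) = 0: dim of the unconstrained space is 3*2g = 258.
d_2 is surjective at irreducible rho (its cokernel H^2 is dual to H^0 = 0), so dim Z^1 = 258 - 3 = 255.
As always at irreducible rho, dim B^1 = 3.
dim X = dim H^1 = 255 - 3 = 252.

252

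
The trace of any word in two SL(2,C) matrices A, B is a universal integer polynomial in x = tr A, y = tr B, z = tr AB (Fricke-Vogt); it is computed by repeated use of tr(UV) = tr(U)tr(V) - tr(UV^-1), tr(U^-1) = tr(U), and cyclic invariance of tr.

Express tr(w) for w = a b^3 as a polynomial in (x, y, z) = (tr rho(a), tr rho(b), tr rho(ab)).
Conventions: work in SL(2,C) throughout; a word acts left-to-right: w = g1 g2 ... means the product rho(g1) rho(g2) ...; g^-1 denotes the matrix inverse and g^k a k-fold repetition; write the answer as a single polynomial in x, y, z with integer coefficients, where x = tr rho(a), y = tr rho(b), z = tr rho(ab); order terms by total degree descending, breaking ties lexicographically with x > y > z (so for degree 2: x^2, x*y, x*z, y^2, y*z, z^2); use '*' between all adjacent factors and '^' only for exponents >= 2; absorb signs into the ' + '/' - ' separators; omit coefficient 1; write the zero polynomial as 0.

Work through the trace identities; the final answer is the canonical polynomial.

y^2*z - x*y - z

trace(b a b) = trace(b) * trace(a b) - trace(a)  (reduce the b square) = y*z - x
trace(a b^3) = trace(b) * trace(b a b) - trace(b a)  (reduce the b square) = y^2*z - x*y - z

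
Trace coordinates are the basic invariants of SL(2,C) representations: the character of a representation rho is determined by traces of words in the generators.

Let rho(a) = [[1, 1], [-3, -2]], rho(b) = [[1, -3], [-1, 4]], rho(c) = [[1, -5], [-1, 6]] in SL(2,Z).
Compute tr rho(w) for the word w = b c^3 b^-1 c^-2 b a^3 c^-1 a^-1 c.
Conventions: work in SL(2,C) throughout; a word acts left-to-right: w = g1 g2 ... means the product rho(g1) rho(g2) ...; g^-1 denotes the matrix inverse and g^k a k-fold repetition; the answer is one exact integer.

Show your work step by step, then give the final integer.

rho(b) = [[1, -3], [-1, 4]]
... * rho(c) = [[1, -5], [-1, 6]]  ->  [[4, -23], [-5, 29]]
... * rho(c) = [[1, -5], [-1, 6]]  ->  [[27, -158], [-34, 199]]
... * rho(c) = [[1, -5], [-1, 6]]  ->  [[185, -1083], [-233, 1364]]
... * rho(b^-1) = [[4, 3], [1, 1]]  ->  [[-343, -528], [432, 665]]
... * rho(c^-1) = [[6, 5], [1, 1]]  ->  [[-2586, -2243], [3257, 2825]]
... * rho(c^-1) = [[6, 5], [1, 1]]  ->  [[-17759, -15173], [22367, 19110]]
... * rho(b) = [[1, -3], [-1, 4]]  ->  [[-2586, -7415], [3257, 9339]]
... * rho(a) = [[1, 1], [-3, -2]]  ->  [[19659, 12244], [-24760, -15421]]
... * rho(a) = [[1, 1], [-3, -2]]  ->  [[-17073, -4829], [21503, 6082]]
... * rho(a) = [[1, 1], [-3, -2]]  ->  [[-2586, -7415], [3257, 9339]]
... * rho(c^-1) = [[6, 5], [1, 1]]  ->  [[-22931, -20345], [28881, 25624]]
... * rho(a^-1) = [[-2, -1], [3, 1]]  ->  [[-15173, 2586], [19110, -3257]]
... * rho(c) = [[1, -5], [-1, 6]]  ->  [[-17759, 91381], [22367, -115092]]
tr = -17759 + -115092 = -132851

-132851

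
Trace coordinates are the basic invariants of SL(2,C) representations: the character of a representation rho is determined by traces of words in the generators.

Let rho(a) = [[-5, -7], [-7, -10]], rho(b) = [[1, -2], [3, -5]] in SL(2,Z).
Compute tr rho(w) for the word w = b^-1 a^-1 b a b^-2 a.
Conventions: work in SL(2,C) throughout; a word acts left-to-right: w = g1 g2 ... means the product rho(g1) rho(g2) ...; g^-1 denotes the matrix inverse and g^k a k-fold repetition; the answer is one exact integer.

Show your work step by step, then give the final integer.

rho(b^-1) = [[-5, 2], [-3, 1]]
... * rho(a^-1) = [[-10, 7], [7, -5]]  ->  [[64, -45], [37, -26]]
... * rho(b) = [[1, -2], [3, -5]]  ->  [[-71, 97], [-41, 56]]
... * rho(a) = [[-5, -7], [-7, -10]]  ->  [[-324, -473], [-187, -273]]
... * rho(b^-1) = [[-5, 2], [-3, 1]]  ->  [[3039, -1121], [1754, -647]]
... * rho(b^-1) = [[-5, 2], [-3, 1]]  ->  [[-11832, 4957], [-6829, 2861]]
... * rho(a) = [[-5, -7], [-7, -10]]  ->  [[24461, 33254], [14118, 19193]]
tr = 24461 + 19193 = 43654

43654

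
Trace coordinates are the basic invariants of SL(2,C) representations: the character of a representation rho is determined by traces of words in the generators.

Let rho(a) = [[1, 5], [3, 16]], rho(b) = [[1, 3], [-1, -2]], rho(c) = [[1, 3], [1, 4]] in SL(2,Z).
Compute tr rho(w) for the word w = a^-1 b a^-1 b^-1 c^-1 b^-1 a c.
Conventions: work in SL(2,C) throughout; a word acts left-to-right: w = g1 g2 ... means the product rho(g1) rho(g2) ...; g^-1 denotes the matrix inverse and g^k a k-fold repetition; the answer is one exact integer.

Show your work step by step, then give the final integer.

21233

rho(a^-1) = [[16, -5], [-3, 1]]
... * rho(b) = [[1, 3], [-1, -2]]  ->  [[21, 58], [-4, -11]]
... * rho(a^-1) = [[16, -5], [-3, 1]]  ->  [[162, -47], [-31, 9]]
... * rho(b^-1) = [[-2, -3], [1, 1]]  ->  [[-371, -533], [71, 102]]
... * rho(c^-1) = [[4, -3], [-1, 1]]  ->  [[-951, 580], [182, -111]]
... * rho(b^-1) = [[-2, -3], [1, 1]]  ->  [[2482, 3433], [-475, -657]]
... * rho(a) = [[1, 5], [3, 16]]  ->  [[12781, 67338], [-2446, -12887]]
... * rho(c) = [[1, 3], [1, 4]]  ->  [[80119, 307695], [-15333, -58886]]
tr = 80119 + -58886 = 21233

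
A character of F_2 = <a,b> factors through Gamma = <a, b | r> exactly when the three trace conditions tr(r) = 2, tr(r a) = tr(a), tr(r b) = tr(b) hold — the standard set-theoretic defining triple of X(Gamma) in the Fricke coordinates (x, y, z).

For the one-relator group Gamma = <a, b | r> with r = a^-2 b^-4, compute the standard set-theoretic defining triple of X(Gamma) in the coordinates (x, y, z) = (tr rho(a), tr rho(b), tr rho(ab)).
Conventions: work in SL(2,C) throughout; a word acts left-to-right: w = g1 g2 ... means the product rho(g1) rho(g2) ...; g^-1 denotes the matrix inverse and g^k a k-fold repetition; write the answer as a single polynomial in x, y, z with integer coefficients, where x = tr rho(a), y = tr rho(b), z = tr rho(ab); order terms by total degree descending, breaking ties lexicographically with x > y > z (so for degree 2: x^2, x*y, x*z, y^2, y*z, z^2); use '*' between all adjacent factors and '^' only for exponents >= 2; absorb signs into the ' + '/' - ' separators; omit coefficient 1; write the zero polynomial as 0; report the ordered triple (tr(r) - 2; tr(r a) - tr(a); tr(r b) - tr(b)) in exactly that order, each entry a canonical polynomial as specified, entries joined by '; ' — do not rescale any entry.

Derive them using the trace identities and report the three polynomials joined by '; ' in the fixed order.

x*y^3*z - x^2*y^2 - y^4 - 2*x*y*z + x^2 + 4*y^2 - 4; y^3*z - x*y^2 - 2*y*z; x*y^2*z - x^2*y - y^3 - x*z + 2*y

next, trace(b^-1) = trace(b) = y
trace(b^-2) = trace(b^-1) trace(b) - trace(1)   [inverse elimination on b] = y^2 - 2
and trace(b^-3) = trace(b^-2) trace(b) - trace(b^-1)   [inverse elimination on b] = y^3 - 3*y
and trace(b^-4) = trace(b^-3) trace(b) - trace(b^-2)   [inverse elimination on b] = y^4 - 4*y^2 + 2
trace(b^-1 a) = trace(a) trace(b) - trace(a b)   [inverse elimination on b] = x*y - z
trace(a b^-2) = trace(b^-1 a) trace(b) - trace(b^-1 a b)   [inverse elimination on b] = x*y^2 - y*z - x
and trace(b^-2 a b^-1) = trace(a b^-2) trace(b) - trace(a b^-1)   [inverse elimination on b] = x*y^3 - y^2*z - 2*x*y + z
trace(b^-4 a) = trace(b^-2 a b^-1) trace(b) - trace(b^-2 a)   [inverse elimination on b] = x*y^4 - y^3*z - 3*x*y^2 + 2*y*z + x
and trace(b^-4 a^-1) = trace(b^-4) trace(a) - trace(b^-4 a)   [inverse elimination on a] = y^3*z - x*y^2 - 2*y*z + x
trace(a^-2 b^-4) = trace(b^-4 a^-1) trace(a) - trace(b^-4)   [inverse elimination on a] = x*y^3*z - x^2*y^2 - y^4 - 2*x*y*z + x^2 + 4*y^2 - 2
trace(b^-1 a^-1 b^-1) = trace(a^-1 b^-1) trace(b) - trace(a^-1)  (eliminate b^-1) = y*z - x
and trace(b^-3 a^-1) = trace(b^-1 a^-1 b^-1) trace(b) - trace(b^-1 a^-1)  (eliminate b^-1) = y^2*z - x*y - z
trace(a^-2 b^-3) = trace(b^-3 a^-1) trace(a) - trace(b^-3)  (eliminate a^-1) = x*y^2*z - x^2*y - y^3 - x*z + 3*y
assemble the triple (trace(r) - 2; trace(r a) - x; trace(r b) - y)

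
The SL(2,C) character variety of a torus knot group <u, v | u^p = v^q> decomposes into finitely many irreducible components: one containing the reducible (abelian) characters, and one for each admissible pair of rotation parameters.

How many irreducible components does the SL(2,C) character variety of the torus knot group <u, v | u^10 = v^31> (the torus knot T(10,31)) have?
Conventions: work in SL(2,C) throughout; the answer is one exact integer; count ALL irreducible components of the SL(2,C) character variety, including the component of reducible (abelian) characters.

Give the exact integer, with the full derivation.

136

For T(10,31): irreducibility forces the central element u^10 = v^31 to one of +I, -I.
This locks tr(u) to 2*cos(pi*alpha/10), alpha in 1..9, and tr(v) to 2*cos(pi*beta/31), beta in 1..30, on each component of irreducible characters.
Consistency of u^10 = (-1)^alpha I with v^31 = (-1)^beta I forces alpha = beta (mod 2).
Enumerate parity-matched pairs: 5*15 odd-odd plus 4*15 even-even gives 135.
components with irreducible characters: 135; plus the single component of reducible (abelian) characters: total 136.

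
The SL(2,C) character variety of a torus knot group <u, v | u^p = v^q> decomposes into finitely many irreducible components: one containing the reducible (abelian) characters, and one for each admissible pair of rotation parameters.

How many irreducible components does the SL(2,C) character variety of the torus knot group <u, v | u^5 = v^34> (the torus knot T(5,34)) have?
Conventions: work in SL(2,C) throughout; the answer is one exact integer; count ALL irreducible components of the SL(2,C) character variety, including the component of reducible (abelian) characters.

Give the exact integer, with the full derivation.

67

For T(5,34): irreducibility forces the central element u^5 = v^34 to one of +I, -I.
On an irreducible component, tr(u) is locked at 2*cos(pi*alpha/5) for some alpha in 1..4, and tr(v) at 2*cos(pi*beta/34) for some beta in 1..33.
The two central values (-1)^alpha I and (-1)^beta I must be the same matrix, so alpha and beta share a parity.
Enumerate parity-matched pairs: 2*17 odd-odd plus 2*16 even-even gives 66.
That is 66 components of irreducible characters, and with the reducible (abelian) component the total is 67.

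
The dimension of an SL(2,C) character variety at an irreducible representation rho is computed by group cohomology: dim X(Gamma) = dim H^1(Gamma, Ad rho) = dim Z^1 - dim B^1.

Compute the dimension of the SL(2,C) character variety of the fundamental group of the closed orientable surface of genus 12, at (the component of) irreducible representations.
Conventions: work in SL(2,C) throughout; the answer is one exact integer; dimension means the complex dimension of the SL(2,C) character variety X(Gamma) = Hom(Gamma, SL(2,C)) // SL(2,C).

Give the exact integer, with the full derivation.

The genus-12 surface group: 2g = 24 generators, one relator prod [a_i, b_i].
A cocycle assigns one sl_2 vector per generator subject to the relator condition d_2(z) = 0: dim of the unconstrained space is 3*2g = 72.
H^2 = coker(d_2) is dual to H^0 = 0 at irreducible rho (Poincare duality), so d_2 is onto: dim Z^1 = 69.
dim B^1 = 3 (coboundaries, injective at irreducible rho).
dim H^1 = 69 - 3 = 66 = dim X.

66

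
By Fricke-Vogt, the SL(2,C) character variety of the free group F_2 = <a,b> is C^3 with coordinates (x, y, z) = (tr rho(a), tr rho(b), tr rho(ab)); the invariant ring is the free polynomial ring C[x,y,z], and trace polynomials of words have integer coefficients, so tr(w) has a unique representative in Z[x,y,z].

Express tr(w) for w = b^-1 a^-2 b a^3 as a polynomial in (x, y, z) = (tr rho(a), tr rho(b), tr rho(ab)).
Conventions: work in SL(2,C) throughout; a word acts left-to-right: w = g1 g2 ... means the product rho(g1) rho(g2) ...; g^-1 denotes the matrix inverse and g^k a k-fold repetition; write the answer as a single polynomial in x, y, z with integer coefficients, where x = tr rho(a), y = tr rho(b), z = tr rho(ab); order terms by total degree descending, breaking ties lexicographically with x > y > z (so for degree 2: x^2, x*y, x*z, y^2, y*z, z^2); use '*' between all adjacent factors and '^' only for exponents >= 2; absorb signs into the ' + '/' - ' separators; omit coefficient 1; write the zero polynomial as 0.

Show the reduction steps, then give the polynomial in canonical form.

tr(a^2) = tr(a) * tr(a) - tr(1) = x^2 - 2
tr(a^3) = tr(a) * tr(a^2) - tr(a) = x^3 - 3*x
reduce: tr(a b a) = tr(a) * tr(b a) - tr(b) = x*z - y
reduce: tr(b a^3) = tr(a) * tr(a b a) - tr(a b) = x^2*z - x*y - z
tr(a b a^3) = tr(a) * tr(b a^3) - tr(b a^2) = x^3*z - x^2*y - 2*x*z + y
tr(b a b a) = tr(a b) * tr(a b) - tr(1) = z^2 - 2
so tr(b a b) = tr(b) * tr(a b) - tr(a) = y*z - x
tr(a b a b a) = tr(a) * tr(b a b a) - tr(b a b) = x*z^2 - y*z - x
tr(a b a^3 b) = tr(a) * tr(a b a b a) - tr(a b a b) = x^2*z^2 - x*y*z - x^2 - z^2 + 2
reduce: tr(b a^3 b^-1 a) = tr(a b a^3) * tr(b) - tr(a b a^3 b) = x^3*y*z - x^2*y^2 - x^2*z^2 - x*y*z + x^2 + y^2 + z^2 - 2
reduce: tr(b a^3 b^-1 a^-1) = tr(b a^3 b^-1) * tr(a) - tr(b a^3 b^-1 a) = -x^3*y*z + x^4 + x^2*y^2 + x^2*z^2 + x*y*z - 4*x^2 - y^2 - z^2 + 2
so tr(b^-1 a^-2 b a^3) = tr(b a^3 b^-1 a^-1) * tr(a) - tr(b a^3 b^-1) = -x^4*y*z + x^5 + x^3*y^2 + x^3*z^2 + x^2*y*z - 5*x^3 - x*y^2 - x*z^2 + 5*x

-x^4*y*z + x^5 + x^3*y^2 + x^3*z^2 + x^2*y*z - 5*x^3 - x*y^2 - x*z^2 + 5*x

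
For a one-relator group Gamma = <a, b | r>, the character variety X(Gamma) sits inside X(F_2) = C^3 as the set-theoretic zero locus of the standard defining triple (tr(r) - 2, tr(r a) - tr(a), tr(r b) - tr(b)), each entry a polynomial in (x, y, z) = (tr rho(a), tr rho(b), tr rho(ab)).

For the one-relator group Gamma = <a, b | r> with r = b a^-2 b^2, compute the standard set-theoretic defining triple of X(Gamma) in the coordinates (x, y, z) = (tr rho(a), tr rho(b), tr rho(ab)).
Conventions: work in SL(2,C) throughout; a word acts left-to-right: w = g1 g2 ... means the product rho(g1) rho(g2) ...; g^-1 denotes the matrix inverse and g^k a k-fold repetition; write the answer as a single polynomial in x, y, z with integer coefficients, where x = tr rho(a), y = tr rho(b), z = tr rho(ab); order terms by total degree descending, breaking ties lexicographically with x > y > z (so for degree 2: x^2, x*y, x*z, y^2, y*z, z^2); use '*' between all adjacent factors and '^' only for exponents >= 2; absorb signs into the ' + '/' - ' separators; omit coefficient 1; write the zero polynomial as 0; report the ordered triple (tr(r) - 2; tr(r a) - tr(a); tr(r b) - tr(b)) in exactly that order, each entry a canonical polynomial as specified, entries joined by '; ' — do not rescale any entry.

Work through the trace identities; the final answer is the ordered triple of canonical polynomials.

x^2*y^3 - x*y^2*z - 2*x^2*y - y^3 + x*z + 3*y - 2; x^2*y^2*z - x^3*y - x*y*z^2 - y^2*z + 2*x*y - x + z; x^2*y^4 - x*y^3*z - 3*x^2*y^2 - y^4 + 2*x*y*z + x^2 + 4*y^2 - y - 2

trace(b^2) = trace(b) trace(b) - trace(1)   [square of b] = y^2 - 2
trace(b^3) = trace(b) trace(b^2) - trace(b)   [square of b] = y^3 - 3*y
trace(a b^2) = trace(b) trace(a b) - trace(a)   [square of b] = y*z - x
trace(b^3 a) = trace(b) trace(a b^2) - trace(a b)   [square of b] = y^2*z - x*y - z
trace(b^3 a^-1) = trace(b^3) trace(a) - trace(b^3 a)   [inverse elimination on a] = x*y^3 - y^2*z - 2*x*y + z
trace(b a^-2 b^2) = trace(b^3 a^-1) trace(a) - trace(b^3)   [inverse elimination on a] = x^2*y^3 - x*y^2*z - 2*x^2*y - y^3 + x*z + 3*y
trace(a b a b) = trace(b a) trace(b a) - trace(1) = z^2 - 2
trace(a b a) = trace(a) trace(b a) - trace(b) = x*z - y
trace(b^2 a b a) = trace(b) trace(a b a b) - trace(a b a) = y*z^2 - x*z - y
trace(a^-1 b^2 a b) = trace(b^2 a b) trace(a) - trace(b^2 a b a) = x*y^2*z - x^2*y - y*z^2 + y
trace(b a^-2 b^2 a) = trace(a^-1 b^2 a b) trace(a) - trace(a^-1 b^2 a b a) = x^2*y^2*z - x^3*y - x*y*z^2 - y^2*z + 2*x*y + z
trace(b^4) = trace(b) trace(b^3) - trace(b^2)  (reduce the b square) = y^4 - 4*y^2 + 2
trace(b^4 a) = trace(b) trace(b^2 a b) - trace(b^2 a)  (reduce the b square) = y^3*z - x*y^2 - 2*y*z + x
trace(a^-1 b^4) = trace(b^4) trace(a) - trace(b^4 a)  (eliminate a^-1) = x*y^4 - y^3*z - 3*x*y^2 + 2*y*z + x
trace(b a^-2 b^3) = trace(a^-1 b^4) trace(a) - trace(a^-1 b^4 a)  (eliminate a^-1) = x^2*y^4 - x*y^3*z - 3*x^2*y^2 - y^4 + 2*x*y*z + x^2 + 4*y^2 - 2
assemble the triple (trace(r) - 2; trace(r a) - x; trace(r b) - y)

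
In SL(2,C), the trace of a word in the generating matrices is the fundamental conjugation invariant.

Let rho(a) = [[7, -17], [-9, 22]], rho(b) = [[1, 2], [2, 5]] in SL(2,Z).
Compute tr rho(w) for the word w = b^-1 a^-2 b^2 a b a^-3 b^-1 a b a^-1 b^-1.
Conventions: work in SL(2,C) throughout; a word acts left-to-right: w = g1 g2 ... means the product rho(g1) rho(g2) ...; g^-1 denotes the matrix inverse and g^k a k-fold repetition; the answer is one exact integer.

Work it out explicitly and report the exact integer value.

rho(b^-1) = [[5, -2], [-2, 1]]
... * rho(a^-1) = [[22, 17], [9, 7]]  ->  [[92, 71], [-35, -27]]
... * rho(a^-1) = [[22, 17], [9, 7]]  ->  [[2663, 2061], [-1013, -784]]
... * rho(b) = [[1, 2], [2, 5]]  ->  [[6785, 15631], [-2581, -5946]]
... * rho(b) = [[1, 2], [2, 5]]  ->  [[38047, 91725], [-14473, -34892]]
... * rho(a) = [[7, -17], [-9, 22]]  ->  [[-559196, 1371151], [212717, -521583]]
... * rho(b) = [[1, 2], [2, 5]]  ->  [[2183106, 5737363], [-830449, -2182481]]
... * rho(a^-1) = [[22, 17], [9, 7]]  ->  [[99664599, 77274343], [-37912207, -29395000]]
... * rho(a^-1) = [[22, 17], [9, 7]]  ->  [[2888090265, 2235218584], [-1098623554, -850272519]]
... * rho(a^-1) = [[22, 17], [9, 7]]  ->  [[83654953086, 64744064593], [-31822170859, -24628508051]]
... * rho(b^-1) = [[5, -2], [-2, 1]]  ->  [[288786636244, -102565841579], [-109853838193, 39015833667]]
... * rho(a) = [[7, -17], [-9, 22]]  ->  [[2944599027919, -7165821330886], [-1120119370354, 2725863589955]]
... * rho(b) = [[1, 2], [2, 5]]  ->  [[-11387043633853, -29939908598592], [4331607809556, 11389079209067]]
... * rho(a^-1) = [[22, 17], [9, 7]]  ->  [[-519974137332094, -403159101965645], [197797084691835, 153360887225921]]
... * rho(b^-1) = [[5, -2], [-2, 1]]  ->  [[-1793552482729180, 636789172698543], [682263649007333, -242233282157749]]
tr = -1793552482729180 + -242233282157749 = -2035785764886929

-2035785764886929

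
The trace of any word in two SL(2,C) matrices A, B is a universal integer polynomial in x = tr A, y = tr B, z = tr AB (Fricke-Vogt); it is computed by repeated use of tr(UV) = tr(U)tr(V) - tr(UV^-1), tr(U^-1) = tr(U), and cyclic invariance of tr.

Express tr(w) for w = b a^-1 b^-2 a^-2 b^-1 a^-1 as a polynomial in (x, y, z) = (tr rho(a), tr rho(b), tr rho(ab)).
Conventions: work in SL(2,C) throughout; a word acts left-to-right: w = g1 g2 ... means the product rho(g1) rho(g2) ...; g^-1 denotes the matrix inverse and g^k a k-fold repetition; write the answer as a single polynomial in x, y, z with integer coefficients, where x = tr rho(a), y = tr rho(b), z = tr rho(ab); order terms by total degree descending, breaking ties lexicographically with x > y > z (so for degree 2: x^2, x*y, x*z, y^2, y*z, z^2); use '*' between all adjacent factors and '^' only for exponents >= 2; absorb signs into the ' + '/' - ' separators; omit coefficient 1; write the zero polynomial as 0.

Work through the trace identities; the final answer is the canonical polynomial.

tr(b a^-1) = tr(b)*tr(a) - tr(b a)  (eliminate a^-1) = x*y - z
tr(a^-1 b a^-1) = tr(b a^-1)*tr(a) - tr(b)  (eliminate a^-1) = x^2*y - x*z - y
tr(a^-3 b) = tr(a^-1 b a^-1)*tr(a) - tr(a^-1 b)  (eliminate a^-1) = x^3*y - x^2*z - 2*x*y + z
tr(a^-3 b a^-1) = tr(a^-3 b)*tr(a) - tr(a^-3 b a)  (eliminate a^-1) = x^4*y - x^3*z - 3*x^2*y + 2*x*z + y
tr(b^2) = tr(b)*tr(b) - tr(1)  (reduce the b square) = y^2 - 2
tr(b^2 a) = tr(b)*tr(a b) - tr(a)  (reduce the b square) = y*z - x
tr(b^2 a^-1) = tr(b^2)*tr(a) - tr(b^2 a)  (eliminate a^-1) = x*y^2 - y*z - x
tr(b^2 a^-2) = tr(b^2 a^-1)*tr(a) - tr(b^2)  (eliminate a^-1) = x^2*y^2 - x*y*z - x^2 - y^2 + 2
tr(b a^-3 b) = tr(b^2 a^-2)*tr(a) - tr(b^2 a^-1)  (eliminate a^-1) = x^3*y^2 - x^2*y*z - x^3 - 2*x*y^2 + y*z + 3*x
tr(b a b a) = tr(a b)*tr(a b) - tr(1)  (split on a) = z^2 - 2
tr(a^-1 b a b) = tr(b a b)*tr(a) - tr(b a b a)  (eliminate a^-1) = x*y*z - x^2 - z^2 + 2
tr(b a b a^-2) = tr(a^-1 b a b)*tr(a) - tr(a^-1 b a b a)  (eliminate a^-1) = x^2*y*z - x^3 - x*z^2 - y*z + 3*x
tr(b a^-3 b a) = tr(b a b a^-2)*tr(a) - tr(b a b a^-1)  (eliminate a^-1) = x^3*y*z - x^4 - x^2*z^2 - 2*x*y*z + 4*x^2 + z^2 - 2
tr(a^-3 b a^-1 b) = tr(b a^-3 b)*tr(a) - tr(b a^-3 b a)  (eliminate a^-1) = x^4*y^2 - 2*x^3*y*z - 2*x^2*y^2 + x^2*z^2 + 3*x*y*z - x^2 - z^2 + 2
tr(a^-1 b a^-1 b^-1 a^-2) = tr(a^-3 b a^-1)*tr(b) - tr(a^-3 b a^-1 b)  (eliminate b^-1) = x^3*y*z - x^2*y^2 - x^2*z^2 - x*y*z + x^2 + y^2 + z^2 - 2
tr(a^2 b) = tr(a)*tr(b a) - tr(b)  (reduce the a square) = x*z - y
tr(a^2) = tr(a)*tr(a) - tr(1)  (reduce the a square) = x^2 - 2
tr(a b^2 a) = tr(b)*tr(a^2 b) - tr(a^2)  (reduce the b square) = x*y*z - x^2 - y^2 + 2
tr(a b^2 a b) = tr(b)*tr(a b a b) - tr(a b a)  (reduce the b square) = y*z^2 - x*z - y
tr(b^-1 a b^2 a) = tr(a b^2 a)*tr(b) - tr(a b^2 a b)  (eliminate b^-1) = x*y^2*z - x^2*y - y^3 - y*z^2 + x*z + 3*y
tr(b a^-1 b^-1 a b) = tr(b^-1 a b^2)*tr(a) - tr(b^-1 a b^2 a)  (eliminate a^-1) = -x*y^2*z + x^2*y + y^3 + y*z^2 - 3*y
tr(a b a b a) = tr(a)*tr(b a b a) - tr(b a b)  (reduce the a square) = x*z^2 - y*z - x
tr(a b a b a b) = tr(b a b a)*tr(b a) - tr(a b)  (split on b) = z^3 - 3*z
tr(b^-1 a b a b a) = tr(a b a b a)*tr(b) - tr(a b a b a b)  (eliminate b^-1) = x*y*z^2 - y^2*z - z^3 - x*y + 3*z
tr(b a^-1 b^-1 a b a) = tr(b^-1 a b a b)*tr(a) - tr(b^-1 a b a b a)  (eliminate a^-1) = -x*y*z^2 + x^2*z + y^2*z + z^3 - 3*z
tr(b a^-1 b a^-1 b^-1 a) = tr(b a^-1 b^-1 a b)*tr(a) - tr(b a^-1 b^-1 a b a)  (eliminate a^-1) = -x^2*y^2*z + x^3*y + x*y^3 + 2*x*y*z^2 - x^2*z - y^2*z - z^3 - 3*x*y + 3*z
tr(a^-1 b a^-1 b a^-1 b^-1) = tr(b a^-1 b a^-1 b^-1)*tr(a) - tr(b a^-1 b a^-1 b^-1 a)  (eliminate a^-1) = x^2*y^2*z - x*y^3 - 2*x*y*z^2 + y^2*z + z^3 + 2*x*y - 3*z
tr(a^-1 b a^-1 b^-1 a^-2 b) = tr(a^-1 b a^-1 b a^-1 b^-1)*tr(a) - tr(a^-1 b a^-1 b a^-1 b^-1 a)  (eliminate a^-1) = x^3*y^2*z - x^2*y^3 - 2*x^2*y*z^2 + x*y^2*z + x*z^3 + x^2*y - 2*x*z + y
tr(b^-1 a^-2 b^-1 a^-1 b a^-1) = tr(a^-1 b a^-1 b^-1 a^-2)*tr(b) - tr(a^-1 b a^-1 b^-1 a^-2 b)  (eliminate b^-1) = x^2*y*z^2 - 2*x*y^2*z - x*z^3 + y^3 + y*z^2 + 2*x*z - 3*y
tr(a^-1 b a^-2 b) = tr(b a^-2 b)*tr(a) - tr(b a^-2 b a)  (eliminate a^-1) = x^3*y^2 - 2*x^2*y*z - x*y^2 + x*z^2 + y*z - x
tr(a^-2 b^-1 a^-1 b) = tr(a^-1 b a^-2)*tr(b) - tr(a^-1 b a^-2 b)  (eliminate b^-1) = x^2*y*z - x*y^2 - x*z^2 + x
tr(b^-1 a^-1 b a) = tr(a^-1 b a)*tr(b) - tr(a^-1 b a b)  (eliminate b^-1) = -x*y*z + x^2 + y^2 + z^2 - 2
tr(a^-1 b^-1 a^-1 b) = tr(b^-1 a^-1 b)*tr(a) - tr(b^-1 a^-1 b a)  (eliminate a^-1) = x*y*z - y^2 - z^2 + 2
tr(a^-2 b^-1 a^-1 b a^-1) = tr(a^-2 b^-1 a^-1 b)*tr(a) - tr(a^-2 b^-1 a^-1 b a)  (eliminate a^-1) = x^3*y*z - x^2*y^2 - x^2*z^2 - x*y*z + x^2 + y^2 + z^2 - 2
tr(b a^-1 b^-2 a^-2 b^-1 a^-1) = tr(b^-1 a^-2 b^-1 a^-1 b a^-1)*tr(b) - tr(b^-1 a^-2 b^-1 a^-1 b a^-1 b)  (eliminate b^-1) = x^2*y^2*z^2 - x^3*y*z - 2*x*y^3*z - x*y*z^3 + x^2*y^2 + x^2*z^2 + y^4 + y^2*z^2 + 3*x*y*z - x^2 - 4*y^2 - z^2 + 2

x^2*y^2*z^2 - x^3*y*z - 2*x*y^3*z - x*y*z^3 + x^2*y^2 + x^2*z^2 + y^4 + y^2*z^2 + 3*x*y*z - x^2 - 4*y^2 - z^2 + 2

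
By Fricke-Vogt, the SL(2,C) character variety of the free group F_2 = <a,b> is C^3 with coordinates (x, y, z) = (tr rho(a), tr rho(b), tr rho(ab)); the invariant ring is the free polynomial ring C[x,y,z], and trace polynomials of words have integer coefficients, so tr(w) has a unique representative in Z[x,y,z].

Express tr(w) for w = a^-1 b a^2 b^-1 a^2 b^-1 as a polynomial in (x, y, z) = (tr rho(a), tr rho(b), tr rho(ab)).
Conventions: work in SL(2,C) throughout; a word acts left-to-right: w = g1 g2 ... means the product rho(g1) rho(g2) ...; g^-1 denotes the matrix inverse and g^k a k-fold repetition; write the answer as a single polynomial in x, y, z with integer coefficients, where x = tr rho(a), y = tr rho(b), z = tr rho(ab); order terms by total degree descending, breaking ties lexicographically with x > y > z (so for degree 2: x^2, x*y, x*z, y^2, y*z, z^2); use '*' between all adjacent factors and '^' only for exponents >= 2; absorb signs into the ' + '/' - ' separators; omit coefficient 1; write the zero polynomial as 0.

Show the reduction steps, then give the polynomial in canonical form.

-x^4*y^2*z + x^5*y + x^3*y^3 + 2*x^3*y*z^2 - x^4*z - x^2*z^3 - 4*x^3*y - x*y^3 - x*y*z^2 + 3*x^2*z + 2*x*y + z

trace(a^2) = trace(a) * trace(a) - trace(1)  (reduce the a square) = x^2 - 2
apply: trace(a^3) = trace(a) * trace(a^2) - trace(a)  (reduce the a square) = x^3 - 3*x
trace(a^4) = trace(a) * trace(a^3) - trace(a^2)  (reduce the a square) = x^4 - 4*x^2 + 2
use: trace(b a^2) = trace(a) * trace(b a) - trace(b)  (reduce the a square) = x*z - y
use: trace(a b a^2) = trace(a) * trace(b a^2) - trace(b a)  (reduce the a square) = x^2*z - x*y - z
trace(a^4 b) = trace(a) * trace(a b a^2) - trace(a b a)  (reduce the a square) = x^3*z - x^2*y - 2*x*z + y
apply: trace(a^2 b^-1 a^2) = trace(a^4) * trace(b) - trace(a^4 b)  (eliminate b^-1) = x^4*y - x^3*z - 3*x^2*y + 2*x*z + y
use: trace(a b a^4) = trace(a) * trace(a^2 b a^2) - trace(a^2 b a)  (reduce the a square) = x^4*z - x^3*y - 3*x^2*z + 2*x*y + z
use: trace(b a b a) = trace(a b) * trace(a b) - trace(1)  (split on a) = z^2 - 2
apply: trace(b a b) = trace(b) * trace(a b) - trace(a)  (reduce the b square) = y*z - x
trace(a b a b a) = trace(a) * trace(b a b a) - trace(b a b)  (reduce the a square) = x*z^2 - y*z - x
use: trace(b a b a^3) = trace(a) * trace(a b a b a) - trace(a b a b)  (reduce the a square) = x^2*z^2 - x*y*z - x^2 - z^2 + 2
use: trace(a b a^4 b) = trace(a) * trace(b a b a^3) - trace(b a b a^2)  (reduce the a square) = x^3*z^2 - x^2*y*z - x^3 - 2*x*z^2 + y*z + 3*x
trace(a^2 b^-1 a b a^2) = trace(a b a^4) * trace(b) - trace(a b a^4 b)  (eliminate b^-1) = x^4*y*z - x^3*y^2 - x^3*z^2 - 2*x^2*y*z + x^3 + 2*x*y^2 + 2*x*z^2 - 3*x
apply: trace(b a^2 b) = trace(b) * trace(a^2 b) - trace(a^2)  (reduce the b square) = x*y*z - x^2 - y^2 + 2
trace(a b a^2 b a) = trace(a) * trace(b a^2 b a) - trace(b a^2 b)  (reduce the a square) = x^2*z^2 - 2*x*y*z + y^2 - 2
trace(a b a^2 b a^2) = trace(a) * trace(a b a^2 b a) - trace(a b a^2 b)  (reduce the a square) = x^3*z^2 - 2*x^2*y*z + x*y^2 - x*z^2 + y*z - x
use: trace(b a b a b a) = trace(b a) * trace(b a b a) - trace(b^-1 a^-1)  (split on b) = z^3 - 3*z
trace(b a b a b) = trace(b) * trace(a b a b) - trace(a b a)  (reduce the b square) = y*z^2 - x*z - y
trace(b a^2 b a b a) = trace(a) * trace(b a b a b a) - trace(b a b a b)  (reduce the a square) = x*z^3 - y*z^2 - 2*x*z + y
use: trace(b a^2 b a b) = trace(b) * trace(a^2 b a b) - trace(a^2 b a)  (reduce the b square) = x*y*z^2 - x^2*z - y^2*z + z
apply: trace(a b a^2 b a^2 b) = trace(a) * trace(b a^2 b a b a) - trace(b a^2 b a b)  (reduce the a square) = x^2*z^3 - 2*x*y*z^2 - x^2*z + y^2*z + x*y - z
apply: trace(a^2 b^-1 a b a^2 b) = trace(a b a^2 b a^2) * trace(b) - trace(a b a^2 b a^2 b)  (eliminate b^-1) = x^3*y*z^2 - 2*x^2*y^2*z - x^2*z^3 + x*y^3 + x*y*z^2 + x^2*z - 2*x*y + z
apply: trace(b a^2 b^-1 a^2 b^-1 a) = trace(a^2 b^-1 a b a^2) * trace(b) - trace(a^2 b^-1 a b a^2 b)  (eliminate b^-1) = x^4*y^2*z - x^3*y^3 - 2*x^3*y*z^2 + x^2*z^3 + x^3*y + x*y^3 + x*y*z^2 - x^2*z - x*y - z
use: trace(a^-1 b a^2 b^-1 a^2 b^-1) = trace(b a^2 b^-1 a^2 b^-1) * trace(a) - trace(b a^2 b^-1 a^2 b^-1 a)  (eliminate a^-1) = -x^4*y^2*z + x^5*y + x^3*y^3 + 2*x^3*y*z^2 - x^4*z - x^2*z^3 - 4*x^3*y - x*y^3 - x*y*z^2 + 3*x^2*z + 2*x*y + z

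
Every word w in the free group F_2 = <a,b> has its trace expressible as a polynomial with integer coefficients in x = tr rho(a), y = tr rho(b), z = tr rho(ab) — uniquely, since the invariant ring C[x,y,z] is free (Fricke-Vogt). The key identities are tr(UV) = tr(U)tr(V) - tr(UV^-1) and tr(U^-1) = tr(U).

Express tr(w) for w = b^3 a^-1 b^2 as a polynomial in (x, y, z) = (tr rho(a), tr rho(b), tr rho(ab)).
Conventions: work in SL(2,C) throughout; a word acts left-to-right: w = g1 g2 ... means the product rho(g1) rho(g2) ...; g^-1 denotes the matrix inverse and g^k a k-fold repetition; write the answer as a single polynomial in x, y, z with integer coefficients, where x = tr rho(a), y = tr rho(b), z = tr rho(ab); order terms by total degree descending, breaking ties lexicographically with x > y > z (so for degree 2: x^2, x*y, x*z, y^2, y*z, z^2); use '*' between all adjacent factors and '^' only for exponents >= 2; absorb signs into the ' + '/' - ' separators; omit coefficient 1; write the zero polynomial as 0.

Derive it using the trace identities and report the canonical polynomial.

and tr(b^2) = tr(b)*tr(b) - tr(1)  (reduce the b square) = y^2 - 2
tr(b^3) = tr(b)*tr(b^2) - tr(b)  (reduce the b square) = y^3 - 3*y
tr(b^4) = tr(b)*tr(b^3) - tr(b^2)  (reduce the b square) = y^4 - 4*y^2 + 2
tr(b^5) = tr(b)*tr(b^4) - tr(b^3)  (reduce the b square) = y^5 - 5*y^3 + 5*y
tr(a b^2) = tr(b)*tr(a b) - tr(a)  (reduce the b square) = y*z - x
tr(b a b^2) = tr(b)*tr(a b^2) - tr(a b)  (reduce the b square) = y^2*z - x*y - z
tr(b a b^3) = tr(b)*tr(b a b^2) - tr(b a b)  (reduce the b square) = y^3*z - x*y^2 - 2*y*z + x
tr(b^5 a) = tr(b)*tr(b a b^3) - tr(b a b^2)  (reduce the b square) = y^4*z - x*y^3 - 3*y^2*z + 2*x*y + z
and tr(b^3 a^-1 b^2) = tr(b^5)*tr(a) - tr(b^5 a)  (eliminate a^-1) = x*y^5 - y^4*z - 4*x*y^3 + 3*y^2*z + 3*x*y - z

x*y^5 - y^4*z - 4*x*y^3 + 3*y^2*z + 3*x*y - z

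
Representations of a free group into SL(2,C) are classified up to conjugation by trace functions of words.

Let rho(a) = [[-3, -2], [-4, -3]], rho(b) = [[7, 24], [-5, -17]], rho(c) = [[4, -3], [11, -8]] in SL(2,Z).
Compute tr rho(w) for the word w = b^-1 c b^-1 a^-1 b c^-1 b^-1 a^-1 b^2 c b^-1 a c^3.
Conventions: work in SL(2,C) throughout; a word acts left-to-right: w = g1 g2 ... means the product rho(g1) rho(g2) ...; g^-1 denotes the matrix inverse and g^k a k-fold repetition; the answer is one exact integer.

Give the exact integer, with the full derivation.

rho(b^-1) = [[-17, -24], [5, 7]]
... * rho(c) = [[4, -3], [11, -8]]  ->  [[-332, 243], [97, -71]]
... * rho(b^-1) = [[-17, -24], [5, 7]]  ->  [[6859, 9669], [-2004, -2825]]
... * rho(a^-1) = [[-3, 2], [4, -3]]  ->  [[18099, -15289], [-5288, 4467]]
... * rho(b) = [[7, 24], [-5, -17]]  ->  [[203138, 694289], [-59351, -202851]]
... * rho(c^-1) = [[-8, 3], [-11, 4]]  ->  [[-9262283, 3386570], [2706169, -989457]]
... * rho(b^-1) = [[-17, -24], [5, 7]]  ->  [[174391661, 246000782], [-50952158, -71874255]]
... * rho(a^-1) = [[-3, 2], [4, -3]]  ->  [[460828145, -389219024], [-134640546, 113718449]]
... * rho(b) = [[7, 24], [-5, -17]]  ->  [[5171892135, 17676598888], [-1511076067, -5164586737]]
... * rho(b) = [[7, 24], [-5, -17]]  ->  [[-52179749495, -176376769856], [15245401216, 51532148921]]
... * rho(c) = [[4, -3], [11, -8]]  ->  [[-2148863466396, 1567553407333], [627835242995, -457993395016]]
... * rho(b^-1) = [[-17, -24], [5, 7]]  ->  [[44368445965397, 62545597044835], [-12963166105995, -18273999596992]]
... * rho(a) = [[-3, -2], [-4, -3]]  ->  [[-383287726075531, -276373683065299], [111985496705953, 80748331002966]]
... * rho(c) = [[4, -3], [11, -8]]  ->  [[-4573261418020413, 3360852642748985], [1336173627856438, -981943138141587]]
... * rho(c) = [[4, -3], [11, -8]]  ->  [[18676333398157183, -13167036887930641], [-5456680008131705, 3847024221563382]]
... * rho(c) = [[4, -3], [11, -8]]  ->  [[-70132072174608319, 49307294908973579], [20490546404670382, -14406153748111941]]
tr = -70132072174608319 + -14406153748111941 = -84538225922720260

-84538225922720260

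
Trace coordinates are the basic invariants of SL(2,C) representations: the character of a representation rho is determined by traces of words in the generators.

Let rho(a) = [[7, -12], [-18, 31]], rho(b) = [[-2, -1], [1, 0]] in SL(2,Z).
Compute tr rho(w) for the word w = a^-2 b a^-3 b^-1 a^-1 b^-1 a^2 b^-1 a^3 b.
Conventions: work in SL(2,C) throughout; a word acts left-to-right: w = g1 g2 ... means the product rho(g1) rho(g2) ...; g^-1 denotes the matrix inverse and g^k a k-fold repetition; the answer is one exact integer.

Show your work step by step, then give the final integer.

rho(a^-1) = [[31, 12], [18, 7]]
... * rho(a^-1) = [[31, 12], [18, 7]]  ->  [[1177, 456], [684, 265]]
... * rho(b) = [[-2, -1], [1, 0]]  ->  [[-1898, -1177], [-1103, -684]]
... * rho(a^-1) = [[31, 12], [18, 7]]  ->  [[-80024, -31015], [-46505, -18024]]
... * rho(a^-1) = [[31, 12], [18, 7]]  ->  [[-3039014, -1177393], [-1766087, -684228]]
... * rho(a^-1) = [[31, 12], [18, 7]]  ->  [[-115402508, -44709919], [-67064801, -25982640]]
... * rho(b^-1) = [[0, 1], [-1, -2]]  ->  [[44709919, -25982670], [25982640, -15099521]]
... * rho(a^-1) = [[31, 12], [18, 7]]  ->  [[918319429, 354640338], [533670462, 206095033]]
... * rho(b^-1) = [[0, 1], [-1, -2]]  ->  [[-354640338, 209038753], [-206095033, 121480396]]
... * rho(a) = [[7, -12], [-18, 31]]  ->  [[-6245179920, 10735885399], [-3629312359, 6239032672]]
... * rho(a) = [[7, -12], [-18, 31]]  ->  [[-236962196622, 407754606409], [-137707774609, 236961761140]]
... * rho(b^-1) = [[0, 1], [-1, -2]]  ->  [[-407754606409, -1052471409440], [-236961761140, -611631296889]]
... * rho(a) = [[7, -12], [-18, 31]]  ->  [[16090203125057, -27733558415732], [9350631016022, -16117029069879]]
... * rho(a) = [[7, -12], [-18, 31]]  ->  [[611835473358575, -1052822748388376], [355560940369976, -611835473358513]]
... * rho(a) = [[7, -12], [-18, 31]]  ->  [[23233657784500793, -39979530880342556], [13501965103043066, -23233630958553615]]
... * rho(b) = [[-2, -1], [1, 0]]  ->  [[-86446846449344142, -23233657784500793], [-50237561164639747, -13501965103043066]]
tr = -86446846449344142 + -13501965103043066 = -99948811552387208

-99948811552387208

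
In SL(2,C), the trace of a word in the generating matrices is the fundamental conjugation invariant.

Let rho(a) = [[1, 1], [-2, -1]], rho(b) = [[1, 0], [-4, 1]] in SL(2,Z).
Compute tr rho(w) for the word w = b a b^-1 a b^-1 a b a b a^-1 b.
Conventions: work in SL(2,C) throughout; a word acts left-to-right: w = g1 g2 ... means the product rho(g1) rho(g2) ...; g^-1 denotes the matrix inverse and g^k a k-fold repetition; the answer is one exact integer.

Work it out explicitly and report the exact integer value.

rho(b) = [[1, 0], [-4, 1]]
... * rho(a) = [[1, 1], [-2, -1]]  ->  [[1, 1], [-6, -5]]
... * rho(b^-1) = [[1, 0], [4, 1]]  ->  [[5, 1], [-26, -5]]
... * rho(a) = [[1, 1], [-2, -1]]  ->  [[3, 4], [-16, -21]]
... * rho(b^-1) = [[1, 0], [4, 1]]  ->  [[19, 4], [-100, -21]]
... * rho(a) = [[1, 1], [-2, -1]]  ->  [[11, 15], [-58, -79]]
... * rho(b) = [[1, 0], [-4, 1]]  ->  [[-49, 15], [258, -79]]
... * rho(a) = [[1, 1], [-2, -1]]  ->  [[-79, -64], [416, 337]]
... * rho(b) = [[1, 0], [-4, 1]]  ->  [[177, -64], [-932, 337]]
... * rho(a^-1) = [[-1, -1], [2, 1]]  ->  [[-305, -241], [1606, 1269]]
... * rho(b) = [[1, 0], [-4, 1]]  ->  [[659, -241], [-3470, 1269]]
tr = 659 + 1269 = 1928

1928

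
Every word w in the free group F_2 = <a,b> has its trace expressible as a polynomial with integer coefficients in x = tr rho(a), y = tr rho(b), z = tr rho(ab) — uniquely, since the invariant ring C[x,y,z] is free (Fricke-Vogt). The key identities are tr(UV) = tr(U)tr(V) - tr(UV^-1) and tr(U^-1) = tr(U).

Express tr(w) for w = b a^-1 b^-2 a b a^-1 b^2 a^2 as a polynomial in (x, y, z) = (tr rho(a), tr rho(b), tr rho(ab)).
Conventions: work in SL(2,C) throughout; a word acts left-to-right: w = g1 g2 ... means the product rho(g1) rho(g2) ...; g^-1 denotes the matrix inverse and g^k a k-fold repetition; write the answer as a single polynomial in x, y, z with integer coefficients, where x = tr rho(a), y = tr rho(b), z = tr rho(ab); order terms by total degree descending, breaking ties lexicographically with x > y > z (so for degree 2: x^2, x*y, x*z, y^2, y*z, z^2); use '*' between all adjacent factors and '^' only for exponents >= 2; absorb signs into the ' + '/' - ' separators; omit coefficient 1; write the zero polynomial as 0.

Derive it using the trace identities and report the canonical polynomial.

-x^3*y^4*z^2 + 2*x^4*y^3*z + 2*x^2*y^5*z + 2*x^2*y^3*z^3 - x^5*y^2 - 2*x^3*y^4 - 2*x^3*y^2*z^2 - x*y^6 - 3*x*y^4*z^2 - x*y^2*z^4 - 5*x^2*y^3*z + y^5*z + y^3*z^3 + 6*x^3*y^2 + 6*x*y^4 + 7*x*y^2*z^2 - x^2*y*z - 5*y^3*z - y*z^3 - 8*x*y^2 + 5*y*z - x

and trace(b^2 a) = trace(b) * trace(a b) - trace(a) = y*z - x
next, trace(b^2) = trace(b) * trace(b) - trace(1) = y^2 - 2
trace(a^2 b^2) = trace(a) * trace(b^2 a) - trace(b^2) = x*y*z - x^2 - y^2 + 2
trace(a^2 b) = trace(a) * trace(b a) - trace(b) = x*z - y
trace(b^3 a^2) = trace(b) * trace(a^2 b^2) - trace(a^2 b) = x*y^2*z - x^2*y - y^3 - x*z + 3*y
and trace(b^3 a) = trace(b) * trace(a b^2) - trace(a b) = y^2*z - x*y - z
trace(a b^3 a^2) = trace(a) * trace(b^3 a^2) - trace(b^3 a) = x^2*y^2*z - x^3*y - x*y^3 - x^2*z - y^2*z + 4*x*y + z
trace(a b a b) = trace(a b) * trace(a b) - trace(1) = z^2 - 2
trace(a b a b^2) = trace(b) * trace(a b a b) - trace(a b a) = y*z^2 - x*z - y
trace(b a b^3 a) = trace(b) * trace(a b a b^2) - trace(a b a b) = y^2*z^2 - x*y*z - y^2 - z^2 + 2
next, trace(b a b^3) = trace(b) * trace(b a b^2) - trace(b a b) = y^3*z - x*y^2 - 2*y*z + x
trace(a b^3 a^2 b) = trace(a) * trace(b a b^3 a) - trace(b a b^3) = x*y^2*z^2 - x^2*y*z - y^3*z - x*z^2 + 2*y*z + x
trace(b^2 a^2 b^-1 a b) = trace(a b^3 a^2) * trace(b) - trace(a b^3 a^2 b) = x^2*y^3*z - x^3*y^2 - x*y^4 - x*y^2*z^2 + 4*x*y^2 + x*z^2 - y*z - x
next, trace(a^2 b a b) = trace(a) * trace(b a b a) - trace(b a b) = x*z^2 - y*z - x
trace(a^2 b a) = trace(a) * trace(a b a) - trace(a b) = x^2*z - x*y - z
next, trace(b a b^2 a^2) = trace(b) * trace(a^2 b a b) - trace(a^2 b a) = x*y*z^2 - x^2*z - y^2*z + z
next, trace(a b a b^2 a^2) = trace(a) * trace(b a b^2 a^2) - trace(b a b^2 a) = x^2*y*z^2 - x^3*z - x*y^2*z - y*z^2 + 2*x*z + y
next, trace(a b a b a b) = trace(b a) * trace(b a b a) - trace(b^-1 a^-1) = z^3 - 3*z
next, trace(b a b a b^2 a) = trace(b) * trace(a b a b a b) - trace(a b a b a) = y*z^3 - x*z^2 - 2*y*z + x
trace(a b a b^2 a^2 b) = trace(a) * trace(b a b a b^2 a) - trace(b a b a b^2) = x*y*z^3 - x^2*z^2 - y^2*z^2 - x*y*z + x^2 + y^2 + z^2 - 2
trace(b^2 a^2 b^-1 a b a) = trace(a b a b^2 a^2) * trace(b) - trace(a b a b^2 a^2 b) = x^2*y^2*z^2 - x^3*y*z - x*y^3*z - x*y*z^3 + x^2*z^2 + 3*x*y*z - x^2 - z^2 + 2
trace(b^-1 a b a^-1 b^2 a^2) = trace(b^2 a^2 b^-1 a b) * trace(a) - trace(b^2 a^2 b^-1 a b a) = x^3*y^3*z - x^4*y^2 - x^2*y^4 - 2*x^2*y^2*z^2 + x^3*y*z + x*y^3*z + x*y*z^3 + 4*x^2*y^2 - 4*x*y*z + z^2 - 2
trace(b^3 a^2 b) = trace(b) * trace(b^2 a^2 b) - trace(b^2 a^2) = x*y^3*z - x^2*y^2 - y^4 - 2*x*y*z + x^2 + 4*y^2 - 2
trace(a b^3 a^2 b a) = trace(a) * trace(b^3 a^2 b a) - trace(b^3 a^2 b) = x^2*y^2*z^2 - x^3*y*z - 2*x*y^3*z + x^2*y^2 - x^2*z^2 + y^4 + 4*x*y*z - 4*y^2 + 2
trace(b a^2 b a b a) = trace(a) * trace(b a b a b a) - trace(b a b a b) = x*z^3 - y*z^2 - 2*x*z + y
next, trace(a b^3 a^2 b a b) = trace(b) * trace(b a^2 b a b a b) - trace(b a^2 b a b a) = x*y^2*z^3 - x^2*y*z^2 - y^3*z^2 - x*y^2*z - x*z^3 + x^2*y + y^3 + 2*y*z^2 + 2*x*z - 3*y
and trace(b^2 a^2 b a b^-1 a b) = trace(a b^3 a^2 b a) * trace(b) - trace(a b^3 a^2 b a b) = x^2*y^3*z^2 - x^3*y^2*z - 2*x*y^4*z - x*y^2*z^3 + x^2*y^3 + y^5 + y^3*z^2 + 5*x*y^2*z + x*z^3 - x^2*y - 5*y^3 - 2*y*z^2 - 2*x*z + 5*y
trace(b^2 a b^2 a) = trace(b) * trace(a b^2 a b) - trace(a b^2 a) = y^2*z^2 - 2*x*y*z + x^2 - 2
and trace(b a b^2 a^2 b) = trace(a) * trace(b^2 a b^2 a) - trace(b^2 a b^2) = x*y^2*z^2 - 2*x^2*y*z - y^3*z + x^3 + x*y^2 + 2*y*z - 3*x
and trace(a b a b^2 a^2 b a) = trace(a) * trace(b a b^2 a^2 b a) - trace(b a b^2 a^2 b) = x^2*y*z^3 - x^3*z^2 - 2*x*y^2*z^2 + x^2*y*z + y^3*z + x*z^2 - 2*y*z + x
next, trace(b a b a b a b a) = trace(b a b a b a) * trace(b a) - trace(a b a b) = z^4 - 4*z^2 + 2
trace(a^2 b a b a b a b) = trace(a) * trace(b a b a b a b a) - trace(b a b a b a b) = x*z^4 - y*z^3 - 3*x*z^2 + 2*y*z + x
trace(a^2 b a b a b a) = trace(a) * trace(a b a b a b a) - trace(a b a b a b) = x^2*z^3 - x*y*z^2 - 2*x^2*z - z^3 + x*y + 3*z
next, trace(a b a b^2 a^2 b a b) = trace(b) * trace(a^2 b a b a b a b) - trace(a^2 b a b a b a) = x*y*z^4 - x^2*z^3 - y^2*z^3 - 2*x*y*z^2 + 2*x^2*z + 2*y^2*z + z^3 - 3*z
trace(b^2 a^2 b a b^-1 a b a) = trace(a b a b^2 a^2 b a) * trace(b) - trace(a b a b^2 a^2 b a b) = x^2*y^2*z^3 - x^3*y*z^2 - 2*x*y^3*z^2 - x*y*z^4 + x^2*y^2*z + x^2*z^3 + y^4*z + y^2*z^3 + 3*x*y*z^2 - 2*x^2*z - 4*y^2*z - z^3 + x*y + 3*z
trace(b^-1 a b a^-1 b^2 a^2 b a) = trace(b^2 a^2 b a b^-1 a b) * trace(a) - trace(b^2 a^2 b a b^-1 a b a) = x^3*y^3*z^2 - x^4*y^2*z - 2*x^2*y^4*z - 2*x^2*y^2*z^3 + x^3*y^3 + x^3*y*z^2 + x*y^5 + 3*x*y^3*z^2 + x*y*z^4 + 4*x^2*y^2*z - y^4*z - y^2*z^3 - x^3*y - 5*x*y^3 - 5*x*y*z^2 + 4*y^2*z + z^3 + 4*x*y - 3*z
and trace(a b a^-1 b^2 a^2 b a) = trace(b^2 a^2 b a^2 b) * trace(a) - trace(b^2 a^2 b a^2 b a) = x^3*y^2*z^2 - x^4*y*z - 2*x^2*y^3*z - x^2*y*z^3 + x^3*y^2 + x*y^4 + 2*x*y^2*z^2 + 3*x^2*y*z - y^3*z - 4*x*y^2 - x*z^2 + 2*y*z + x
trace(b^-2 a b a^-1 b^2 a^2 b a) = trace(b^-1 a b a^-1 b^2 a^2 b a) * trace(b) - trace(b^-1 a b a^-1 b^2 a^2 b a b) = x^3*y^4*z^2 - x^4*y^3*z - 2*x^2*y^5*z - 2*x^2*y^3*z^3 + x^3*y^4 + x*y^6 + 3*x*y^4*z^2 + x*y^2*z^4 + x^4*y*z + 6*x^2*y^3*z + x^2*y*z^3 - y^5*z - y^3*z^3 - 2*x^3*y^2 - 6*x*y^4 - 7*x*y^2*z^2 - 3*x^2*y*z + 5*y^3*z + y*z^3 + 8*x*y^2 + x*z^2 - 5*y*z - x
trace(b a^-1 b^-2 a b a^-1 b^2 a^2) = trace(b^-2 a b a^-1 b^2 a^2 b) * trace(a) - trace(b^-2 a b a^-1 b^2 a^2 b a) = -x^3*y^4*z^2 + 2*x^4*y^3*z + 2*x^2*y^5*z + 2*x^2*y^3*z^3 - x^5*y^2 - 2*x^3*y^4 - 2*x^3*y^2*z^2 - x*y^6 - 3*x*y^4*z^2 - x*y^2*z^4 - 5*x^2*y^3*z + y^5*z + y^3*z^3 + 6*x^3*y^2 + 6*x*y^4 + 7*x*y^2*z^2 - x^2*y*z - 5*y^3*z - y*z^3 - 8*x*y^2 + 5*y*z - x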